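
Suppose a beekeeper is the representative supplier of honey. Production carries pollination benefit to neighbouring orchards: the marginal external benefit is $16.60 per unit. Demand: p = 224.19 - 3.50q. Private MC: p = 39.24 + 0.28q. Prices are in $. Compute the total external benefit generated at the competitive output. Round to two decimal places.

$812.21

Market equilibrium (private): 39.24 + 0.28q = 224.19 - 3.50q → q_m = 48.9286.
Total external benefit = MEB × q_m = 16.60 × 48.9286 = 812.2148.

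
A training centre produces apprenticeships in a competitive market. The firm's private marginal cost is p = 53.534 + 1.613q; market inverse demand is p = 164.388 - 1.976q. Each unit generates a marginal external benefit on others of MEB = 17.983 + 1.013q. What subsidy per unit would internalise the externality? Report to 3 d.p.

Social marginal cost = private MC − MEB = 35.551 + 0.600q.
Set SMC = demand: 35.551 + 0.600q = 164.388 - 1.976q → q* = 50.0144.
The Pigouvian subsidy equals MEB at q*: 17.983 + 1.013×50.0144 = 68.6476.

subsidy = 68.648 per unit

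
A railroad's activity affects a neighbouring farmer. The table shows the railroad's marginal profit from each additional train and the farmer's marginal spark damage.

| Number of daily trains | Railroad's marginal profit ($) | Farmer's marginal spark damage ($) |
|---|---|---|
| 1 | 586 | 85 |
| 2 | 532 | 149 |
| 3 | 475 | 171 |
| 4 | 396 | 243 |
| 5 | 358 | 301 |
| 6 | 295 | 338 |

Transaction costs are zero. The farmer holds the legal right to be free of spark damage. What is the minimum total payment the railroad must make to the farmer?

$949

Efficient level: marginal profit ≥ marginal spark damage through level 5, so k* = 5.
With the farmer holding the right, the railroad must at least compensate total damage at k*: 85 + 149 + 171 + 243 + 301 = 949.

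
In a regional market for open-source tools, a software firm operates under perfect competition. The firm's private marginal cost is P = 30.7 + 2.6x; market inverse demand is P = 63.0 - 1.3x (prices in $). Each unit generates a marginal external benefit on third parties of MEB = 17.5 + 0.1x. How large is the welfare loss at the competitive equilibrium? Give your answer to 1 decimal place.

DWL = $44.2

Market equilibrium (private): 30.7 + 2.6x = 63.0 - 1.3x → x_m = 8.2821.
Social marginal cost = private MC − MEB = 13.2 + 2.5x.
Set SMC = demand: 13.2 + 2.5x = 63.0 - 1.3x → x* = 13.1053.
The loss is the area between SMC and demand from x* to x_m; with linear curves that's a triangle of height MEB(x_m).
DWL = ½ × 4.8232 × 18.3282 = 44.2003.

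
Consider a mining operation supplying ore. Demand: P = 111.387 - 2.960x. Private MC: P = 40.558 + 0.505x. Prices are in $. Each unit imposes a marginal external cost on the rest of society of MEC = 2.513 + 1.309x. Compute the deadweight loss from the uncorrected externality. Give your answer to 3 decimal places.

Market equilibrium (private): 40.558 + 0.505x = 111.387 - 2.960x → x_m = 20.4413.
Social marginal cost = private MC + MEC = 43.071 + 1.814x.
Set SMC = demand: 43.071 + 1.814x = 111.387 - 2.960x → x* = 14.3100.
The welfare-loss triangle has base |x_m − x*| and height MEC(x_m) (the vertical gap between SMC and demand is zero at x* and MEC at x_m).
DWL = ½ × 6.1313 × 29.2706 = 89.7334.

DWL = $89.733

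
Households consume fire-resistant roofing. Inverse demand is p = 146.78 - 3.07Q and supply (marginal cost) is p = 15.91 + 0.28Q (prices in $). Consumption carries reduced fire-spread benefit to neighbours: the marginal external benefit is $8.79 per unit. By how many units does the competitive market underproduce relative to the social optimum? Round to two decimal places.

Market equilibrium (private): 15.91 + 0.28Q = 146.78 - 3.07Q → Q_m = 39.0657.
Social marginal benefit = demand + MEB = 155.57 - 3.07Q.
Set SMB = MC: 155.57 - 3.07Q = 15.91 + 0.28Q → Q* = 41.6896.
Gap = |39.0657 − 41.6896| = 2.6239.

2.62 units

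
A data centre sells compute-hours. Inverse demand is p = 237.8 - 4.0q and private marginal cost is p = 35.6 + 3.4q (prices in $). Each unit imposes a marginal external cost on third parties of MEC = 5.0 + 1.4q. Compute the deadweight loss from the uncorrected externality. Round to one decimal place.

DWL = $106.3

Market equilibrium (private): 35.6 + 3.4q = 237.8 - 4.0q → q_m = 27.3243.
Social marginal cost = private MC + MEC = 40.6 + 4.8q.
Set SMC = demand: 40.6 + 4.8q = 237.8 - 4.0q → q* = 22.4091.
The welfare-loss triangle has base |q_m − q*| and height MEC(q_m) (the vertical gap between SMC and demand is zero at q* and MEC at q_m).
DWL = ½ × 4.9152 × 43.2541 = 106.3013.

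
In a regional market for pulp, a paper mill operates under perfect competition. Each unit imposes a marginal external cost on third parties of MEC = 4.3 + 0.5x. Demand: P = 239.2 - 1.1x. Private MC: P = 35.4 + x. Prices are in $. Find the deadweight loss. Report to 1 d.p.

DWL = $536.6

Market equilibrium (private): 35.4 + x = 239.2 - 1.1x → x_m = 97.0476.
Social marginal cost = private MC + MEC = 39.7 + 1.5x.
Set SMC = demand: 39.7 + 1.5x = 239.2 - 1.1x → x* = 76.7308.
The loss is the area between SMC and demand from x* to x_m; with linear curves that's a triangle of height MEC(x_m).
DWL = ½ × 20.3168 × 52.8238 = 536.6053.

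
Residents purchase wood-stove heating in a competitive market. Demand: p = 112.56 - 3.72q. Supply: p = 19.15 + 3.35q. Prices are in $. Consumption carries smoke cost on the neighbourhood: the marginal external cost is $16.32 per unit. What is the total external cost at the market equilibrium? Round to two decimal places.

Market equilibrium (private): 19.15 + 3.35q = 112.56 - 3.72q → q_m = 13.2122.
Total external cost = MEC × q_m = 16.32 × 13.2122 = 215.6231.

$215.62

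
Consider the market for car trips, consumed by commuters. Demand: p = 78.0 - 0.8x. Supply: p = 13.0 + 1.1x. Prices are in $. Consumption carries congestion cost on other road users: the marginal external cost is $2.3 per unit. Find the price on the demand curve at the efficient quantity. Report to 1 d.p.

Social marginal benefit = demand − MEC = 75.7 - 0.8x.
Set SMB = MC: 75.7 - 0.8x = 13.0 + 1.1x → x* = 33.0000.
Consumer price on the demand curve at x*: 78.0 − 0.8×33.0000 = 51.6000.

P = $51.6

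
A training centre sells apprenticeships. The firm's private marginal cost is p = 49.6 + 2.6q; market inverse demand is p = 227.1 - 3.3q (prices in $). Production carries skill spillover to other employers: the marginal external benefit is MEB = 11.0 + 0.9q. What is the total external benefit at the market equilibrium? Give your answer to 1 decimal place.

Market equilibrium (private): 49.6 + 2.6q = 227.1 - 3.3q → q_m = 30.0847.
Total external benefit = ∫₀^{q_m} (11.0 + 0.9q) dq = 11.0×30.0847 + ½×0.9×30.0847² = 738.2218.

$738.2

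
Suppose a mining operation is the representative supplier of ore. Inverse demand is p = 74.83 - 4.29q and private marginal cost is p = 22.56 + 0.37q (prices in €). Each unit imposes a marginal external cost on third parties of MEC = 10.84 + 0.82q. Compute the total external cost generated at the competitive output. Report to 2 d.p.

Market equilibrium (private): 22.56 + 0.37q = 74.83 - 4.29q → q_m = 11.2167.
Total external cost = ∫₀^{q_m} (10.84 + 0.82q) dq = 10.84×11.2167 + ½×0.82×11.2167² = 173.1729.

€173.17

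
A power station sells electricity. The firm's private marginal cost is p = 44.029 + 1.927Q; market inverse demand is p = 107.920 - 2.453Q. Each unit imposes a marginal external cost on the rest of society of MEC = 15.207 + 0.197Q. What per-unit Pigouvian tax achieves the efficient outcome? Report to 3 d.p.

tax = 17.302 per unit

Social marginal cost = private MC + MEC = 59.236 + 2.124Q.
Set SMC = demand: 59.236 + 2.124Q = 107.920 - 2.453Q → Q* = 10.6367.
The Pigouvian tax equals MEC at Q*: 15.207 + 0.197×10.6367 = 17.3024.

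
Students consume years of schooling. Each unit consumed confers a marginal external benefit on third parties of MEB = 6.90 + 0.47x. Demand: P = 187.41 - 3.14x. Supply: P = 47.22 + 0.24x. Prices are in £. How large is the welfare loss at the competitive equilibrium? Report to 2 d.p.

DWL = £119.70

Market equilibrium (private): 47.22 + 0.24x = 187.41 - 3.14x → x_m = 41.4763.
Social marginal benefit = demand + MEB = 194.31 - 2.67x.
Set SMB = MC: 194.31 - 2.67x = 47.22 + 0.24x → x* = 50.5464.
Between x* and x_m the wedge SMB − MC runs linearly from 0 to MEB(x_m), so the loss is a triangle.
DWL = ½ × 9.0701 × 26.3939 = 119.6977.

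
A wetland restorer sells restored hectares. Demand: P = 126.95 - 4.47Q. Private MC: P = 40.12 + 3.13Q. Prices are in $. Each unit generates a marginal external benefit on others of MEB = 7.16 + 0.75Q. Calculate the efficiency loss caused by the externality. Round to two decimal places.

Market equilibrium (private): 40.12 + 3.13Q = 126.95 - 4.47Q → Q_m = 11.4250.
Social marginal cost = private MC − MEB = 32.96 + 2.38Q.
Set SMC = demand: 32.96 + 2.38Q = 126.95 - 4.47Q → Q* = 13.7212.
The welfare-loss triangle has base |Q_m − Q*| and height MEB(Q_m) (the vertical gap between SMC and demand is zero at Q* and MEB at Q_m).
DWL = ½ × 2.2962 × 15.7288 = 18.0582.

DWL = $18.06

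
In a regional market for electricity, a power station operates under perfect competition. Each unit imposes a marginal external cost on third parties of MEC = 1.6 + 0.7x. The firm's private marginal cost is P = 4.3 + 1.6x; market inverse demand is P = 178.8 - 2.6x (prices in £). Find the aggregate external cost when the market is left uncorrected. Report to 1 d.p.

£670.6

Market equilibrium (private): 4.3 + 1.6x = 178.8 - 2.6x → x_m = 41.5476.
Total external cost = ∫₀^{x_m} (1.6 + 0.7x) dx = 1.6×41.5476 + ½×0.7×41.5476² = 670.6472.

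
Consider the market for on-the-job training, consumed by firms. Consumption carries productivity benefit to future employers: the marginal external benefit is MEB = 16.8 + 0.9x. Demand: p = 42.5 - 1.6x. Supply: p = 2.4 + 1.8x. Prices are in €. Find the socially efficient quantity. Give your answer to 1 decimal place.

Social marginal benefit = demand + MEB = 59.3 - 0.7x.
Set SMB = MC: 59.3 - 0.7x = 2.4 + 1.8x → x* = 22.7600.

x* = 22.8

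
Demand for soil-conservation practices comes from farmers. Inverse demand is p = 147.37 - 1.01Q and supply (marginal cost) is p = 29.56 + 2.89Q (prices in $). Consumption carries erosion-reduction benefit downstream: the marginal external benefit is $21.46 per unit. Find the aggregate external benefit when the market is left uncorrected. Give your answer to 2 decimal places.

$648.26

Market equilibrium (private): 29.56 + 2.89Q = 147.37 - 1.01Q → Q_m = 30.2077.
Total external benefit = MEB × Q_m = 21.46 × 30.2077 = 648.2572.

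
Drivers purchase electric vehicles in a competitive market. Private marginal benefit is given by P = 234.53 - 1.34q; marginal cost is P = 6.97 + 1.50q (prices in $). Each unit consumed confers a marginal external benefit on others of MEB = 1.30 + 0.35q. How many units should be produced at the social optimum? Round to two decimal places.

Social marginal benefit = demand + MEB = 235.83 - 0.99q.
Set SMB = MC: 235.83 - 0.99q = 6.97 + 1.50q → q* = 91.9116.

q* = 91.91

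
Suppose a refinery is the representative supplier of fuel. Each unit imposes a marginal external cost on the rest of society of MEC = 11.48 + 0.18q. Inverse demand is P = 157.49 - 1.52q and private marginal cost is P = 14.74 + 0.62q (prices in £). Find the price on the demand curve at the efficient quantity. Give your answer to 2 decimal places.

P = £71.49

Social marginal cost = private MC + MEC = 26.22 + 0.80q.
Set SMC = demand: 26.22 + 0.80q = 157.49 - 1.52q → q* = 56.5819.
Consumer price on the demand curve at q*: 157.49 − 1.52×56.5819 = 71.4855.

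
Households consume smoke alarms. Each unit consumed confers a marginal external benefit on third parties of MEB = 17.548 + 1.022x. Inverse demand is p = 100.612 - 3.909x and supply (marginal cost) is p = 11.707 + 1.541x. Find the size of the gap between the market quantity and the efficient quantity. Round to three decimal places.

Market equilibrium (private): 11.707 + 1.541x = 100.612 - 3.909x → x_m = 16.3128.
Social marginal benefit = demand + MEB = 118.160 - 2.887x.
Set SMB = MC: 118.160 - 2.887x = 11.707 + 1.541x → x* = 24.0409.
Gap = |16.3128 − 24.0409| = 7.7281.

7.728 units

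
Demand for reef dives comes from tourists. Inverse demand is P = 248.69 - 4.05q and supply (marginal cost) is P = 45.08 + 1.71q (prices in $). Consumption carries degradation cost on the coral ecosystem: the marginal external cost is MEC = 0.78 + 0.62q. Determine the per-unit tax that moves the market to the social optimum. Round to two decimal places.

tax = $20.49 per unit

Social marginal benefit = demand − MEC = 247.91 - 4.67q.
Set SMB = MC: 247.91 - 4.67q = 45.08 + 1.71q → q* = 31.7915.
The Pigouvian tax equals MEC at q*: 0.78 + 0.62×31.7915 = 20.4907.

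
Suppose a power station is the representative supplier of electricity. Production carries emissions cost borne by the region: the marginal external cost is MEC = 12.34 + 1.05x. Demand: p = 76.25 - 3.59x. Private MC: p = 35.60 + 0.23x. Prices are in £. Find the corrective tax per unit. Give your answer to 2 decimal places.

tax = £18.44 per unit

Social marginal cost = private MC + MEC = 47.94 + 1.28x.
Set SMC = demand: 47.94 + 1.28x = 76.25 - 3.59x → x* = 5.8131.
The Pigouvian tax equals MEC at x*: 12.34 + 1.05×5.8131 = 18.4438.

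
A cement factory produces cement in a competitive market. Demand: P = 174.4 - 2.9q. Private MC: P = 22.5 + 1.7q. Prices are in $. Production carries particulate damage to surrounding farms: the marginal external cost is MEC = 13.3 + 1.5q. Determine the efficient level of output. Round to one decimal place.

Social marginal cost = private MC + MEC = 35.8 + 3.2q.
Set SMC = demand: 35.8 + 3.2q = 174.4 - 2.9q → q* = 22.7213.

q* = 22.7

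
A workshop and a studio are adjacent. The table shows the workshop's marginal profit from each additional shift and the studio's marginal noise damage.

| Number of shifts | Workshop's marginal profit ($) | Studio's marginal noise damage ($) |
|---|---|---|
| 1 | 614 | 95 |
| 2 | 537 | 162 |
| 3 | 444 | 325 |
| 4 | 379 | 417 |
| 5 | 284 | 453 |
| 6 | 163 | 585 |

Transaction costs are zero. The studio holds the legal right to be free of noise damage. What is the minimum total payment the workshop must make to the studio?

$582

Efficient level: marginal profit ≥ marginal noise damage through level 3, so k* = 3.
With the studio holding the right, the workshop must at least compensate total damage at k*: 95 + 162 + 325 = 582.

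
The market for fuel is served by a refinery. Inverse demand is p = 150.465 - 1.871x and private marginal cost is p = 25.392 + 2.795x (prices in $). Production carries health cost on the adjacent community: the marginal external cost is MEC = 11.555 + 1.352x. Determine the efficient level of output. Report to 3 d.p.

Social marginal cost = private MC + MEC = 36.947 + 4.147x.
Set SMC = demand: 36.947 + 4.147x = 150.465 - 1.871x → x* = 18.8631.

x* = 18.863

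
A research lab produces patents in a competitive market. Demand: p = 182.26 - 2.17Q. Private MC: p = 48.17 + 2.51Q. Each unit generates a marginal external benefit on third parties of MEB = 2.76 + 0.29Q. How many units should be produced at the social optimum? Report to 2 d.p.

Q* = 31.17

Social marginal cost = private MC − MEB = 45.41 + 2.22Q.
Set SMC = demand: 45.41 + 2.22Q = 182.26 - 2.17Q → Q* = 31.1731.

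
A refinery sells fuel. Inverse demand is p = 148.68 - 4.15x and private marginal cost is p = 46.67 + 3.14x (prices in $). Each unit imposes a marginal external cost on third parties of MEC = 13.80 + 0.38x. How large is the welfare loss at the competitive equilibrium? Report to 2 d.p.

Market equilibrium (private): 46.67 + 3.14x = 148.68 - 4.15x → x_m = 13.9931.
Social marginal cost = private MC + MEC = 60.47 + 3.52x.
Set SMC = demand: 60.47 + 3.52x = 148.68 - 4.15x → x* = 11.5007.
The welfare-loss triangle has base |x_m − x*| and height MEC(x_m) (the vertical gap between SMC and demand is zero at x* and MEC at x_m).
DWL = ½ × 2.4924 × 19.1174 = 23.8241.

DWL = $23.82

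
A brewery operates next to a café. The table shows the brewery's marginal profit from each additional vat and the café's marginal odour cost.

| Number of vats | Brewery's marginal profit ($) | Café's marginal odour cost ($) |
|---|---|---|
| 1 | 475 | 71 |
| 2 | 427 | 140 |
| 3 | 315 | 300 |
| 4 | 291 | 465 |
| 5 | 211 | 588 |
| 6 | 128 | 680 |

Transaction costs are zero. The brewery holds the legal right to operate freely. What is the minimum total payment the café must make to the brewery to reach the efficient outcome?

$630

Left alone the brewery would choose level 6 (marginal profit stays positive).
Efficient level: k* = 3 (marginal profit ≥ marginal odour cost through 3).
The café must at least cover the brewery's forgone profit from cutting 6→3: 291 + 211 + 128 = 630.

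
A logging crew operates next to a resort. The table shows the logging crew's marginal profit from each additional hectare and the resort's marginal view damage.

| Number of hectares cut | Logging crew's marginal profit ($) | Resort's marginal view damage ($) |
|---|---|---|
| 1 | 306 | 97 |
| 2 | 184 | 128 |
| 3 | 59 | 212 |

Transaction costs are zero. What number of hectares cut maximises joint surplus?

2

Bargaining reaches the level where marginal profit last exceeds marginal view damage.
That holds through level 2 (184 ≥ 128) but not at 3 (59 < 212).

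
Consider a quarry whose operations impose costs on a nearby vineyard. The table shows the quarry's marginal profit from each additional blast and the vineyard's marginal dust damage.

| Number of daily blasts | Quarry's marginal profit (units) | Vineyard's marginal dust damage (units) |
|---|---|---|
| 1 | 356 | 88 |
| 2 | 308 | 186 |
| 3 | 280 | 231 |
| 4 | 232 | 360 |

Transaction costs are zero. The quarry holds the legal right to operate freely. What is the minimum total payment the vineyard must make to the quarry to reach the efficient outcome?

Left alone the quarry would choose level 4 (marginal profit stays positive).
Efficient level: k* = 3 (marginal profit ≥ marginal dust damage through 3).
The vineyard must at least cover the quarry's forgone profit from cutting 4→3: 232 = 232.

232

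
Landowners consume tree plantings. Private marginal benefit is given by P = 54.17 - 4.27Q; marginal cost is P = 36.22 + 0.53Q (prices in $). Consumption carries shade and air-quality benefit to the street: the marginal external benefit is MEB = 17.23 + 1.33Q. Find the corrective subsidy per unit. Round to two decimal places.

Social marginal benefit = demand + MEB = 71.40 - 2.94Q.
Set SMB = MC: 71.40 - 2.94Q = 36.22 + 0.53Q → Q* = 10.1383.
The Pigouvian subsidy equals MEB at Q*: 17.23 + 1.33×10.1383 = 30.7139.

subsidy = $30.71 per unit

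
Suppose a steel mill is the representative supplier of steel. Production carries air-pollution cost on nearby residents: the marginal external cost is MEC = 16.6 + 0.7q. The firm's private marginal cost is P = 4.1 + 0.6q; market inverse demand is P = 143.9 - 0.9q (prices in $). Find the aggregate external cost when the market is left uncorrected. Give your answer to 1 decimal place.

$4587.3

Market equilibrium (private): 4.1 + 0.6q = 143.9 - 0.9q → q_m = 93.2000.
Total external cost = ∫₀^{q_m} (16.6 + 0.7q) dq = 16.6×93.2000 + ½×0.7×93.2000² = 4587.3040.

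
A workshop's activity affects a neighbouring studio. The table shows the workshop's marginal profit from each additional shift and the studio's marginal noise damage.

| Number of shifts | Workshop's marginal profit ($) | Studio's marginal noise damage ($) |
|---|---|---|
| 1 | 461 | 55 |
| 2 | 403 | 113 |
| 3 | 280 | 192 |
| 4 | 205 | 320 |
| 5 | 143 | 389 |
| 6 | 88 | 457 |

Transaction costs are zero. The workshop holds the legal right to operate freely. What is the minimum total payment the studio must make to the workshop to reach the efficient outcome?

Left alone the workshop would choose level 6 (marginal profit stays positive).
Efficient level: k* = 3 (marginal profit ≥ marginal noise damage through 3).
The studio must at least cover the workshop's forgone profit from cutting 6→3: 205 + 143 + 88 = 436.

$436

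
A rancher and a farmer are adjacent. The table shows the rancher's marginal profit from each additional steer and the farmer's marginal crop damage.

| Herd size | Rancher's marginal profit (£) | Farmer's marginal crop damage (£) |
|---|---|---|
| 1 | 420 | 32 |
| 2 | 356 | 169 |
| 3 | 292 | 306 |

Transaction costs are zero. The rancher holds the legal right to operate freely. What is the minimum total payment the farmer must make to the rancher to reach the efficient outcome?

Left alone the rancher would choose level 3 (marginal profit stays positive).
Efficient level: k* = 2 (marginal profit ≥ marginal crop damage through 2).
The farmer must at least cover the rancher's forgone profit from cutting 3→2: 292 = 292.

£292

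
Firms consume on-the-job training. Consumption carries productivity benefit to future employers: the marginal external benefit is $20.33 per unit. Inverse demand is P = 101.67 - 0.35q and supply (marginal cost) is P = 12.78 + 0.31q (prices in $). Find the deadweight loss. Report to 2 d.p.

DWL = $313.11

Market equilibrium (private): 12.78 + 0.31q = 101.67 - 0.35q → q_m = 134.6818.
Social marginal benefit = demand + MEB = 122.00 - 0.35q.
Set SMB = MC: 122.00 - 0.35q = 12.78 + 0.31q → q* = 165.4848.
Between q* and q_m the wedge SMB − MC runs linearly from 0 to MEB(q_m), so the loss is a triangle.
DWL = ½ × 30.8030 × 20.3300 = 313.1125.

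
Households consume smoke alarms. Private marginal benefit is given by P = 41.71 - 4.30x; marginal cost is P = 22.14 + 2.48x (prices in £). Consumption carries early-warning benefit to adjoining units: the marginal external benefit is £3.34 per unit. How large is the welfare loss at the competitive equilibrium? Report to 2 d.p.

Market equilibrium (private): 22.14 + 2.48x = 41.71 - 4.30x → x_m = 2.8864.
Social marginal benefit = demand + MEB = 45.05 - 4.30x.
Set SMB = MC: 45.05 - 4.30x = 22.14 + 2.48x → x* = 3.3791.
The loss is the area between SMB and MC from x* to x_m; with linear curves that's a triangle of height MEB(x_m).
DWL = ½ × 0.4927 × 3.3400 = 0.8228.

DWL = £0.82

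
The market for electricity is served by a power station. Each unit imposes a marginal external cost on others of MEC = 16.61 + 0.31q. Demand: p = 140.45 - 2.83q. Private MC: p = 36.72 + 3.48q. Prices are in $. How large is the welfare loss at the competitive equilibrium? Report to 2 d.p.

DWL = $35.59

Market equilibrium (private): 36.72 + 3.48q = 140.45 - 2.83q → q_m = 16.4390.
Social marginal cost = private MC + MEC = 53.33 + 3.79q.
Set SMC = demand: 53.33 + 3.79q = 140.45 - 2.83q → q* = 13.1601.
Height of the DWL triangle at q_m is SMC(q_m) − demand(q_m) = MEC(q_m) = 21.7061.
DWL = ½ × 3.2789 × 21.7061 = 35.5861.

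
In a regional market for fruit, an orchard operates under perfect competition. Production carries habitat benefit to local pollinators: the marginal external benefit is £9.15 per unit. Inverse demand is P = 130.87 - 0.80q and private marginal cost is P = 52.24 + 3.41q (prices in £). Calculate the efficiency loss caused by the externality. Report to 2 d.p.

Market equilibrium (private): 52.24 + 3.41q = 130.87 - 0.80q → q_m = 18.6770.
Social marginal cost = private MC − MEB = 43.09 + 3.41q.
Set SMC = demand: 43.09 + 3.41q = 130.87 - 0.80q → q* = 20.8504.
The loss is the area between SMC and demand from q* to q_m; with linear curves that's a triangle of height MEB(q_m).
DWL = ½ × 2.1734 × 9.1500 = 9.9433.

DWL = £9.94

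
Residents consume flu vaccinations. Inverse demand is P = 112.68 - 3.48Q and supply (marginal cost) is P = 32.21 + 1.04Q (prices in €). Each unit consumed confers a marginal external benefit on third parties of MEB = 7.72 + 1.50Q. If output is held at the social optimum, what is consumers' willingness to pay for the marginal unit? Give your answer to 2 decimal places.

P = €11.06

Social marginal benefit = demand + MEB = 120.40 - 1.98Q.
Set SMB = MC: 120.40 - 1.98Q = 32.21 + 1.04Q → Q* = 29.2020.
Consumer price on the demand curve at Q*: 112.68 − 3.48×29.2020 = 11.0570.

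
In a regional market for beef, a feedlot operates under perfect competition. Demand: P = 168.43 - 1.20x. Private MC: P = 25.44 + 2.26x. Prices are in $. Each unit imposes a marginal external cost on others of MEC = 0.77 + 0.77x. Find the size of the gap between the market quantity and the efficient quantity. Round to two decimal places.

Market equilibrium (private): 25.44 + 2.26x = 168.43 - 1.20x → x_m = 41.3266.
Social marginal cost = private MC + MEC = 26.21 + 3.03x.
Set SMC = demand: 26.21 + 3.03x = 168.43 - 1.20x → x* = 33.6217.
Gap = |41.3266 − 33.6217| = 7.7049.

7.70 units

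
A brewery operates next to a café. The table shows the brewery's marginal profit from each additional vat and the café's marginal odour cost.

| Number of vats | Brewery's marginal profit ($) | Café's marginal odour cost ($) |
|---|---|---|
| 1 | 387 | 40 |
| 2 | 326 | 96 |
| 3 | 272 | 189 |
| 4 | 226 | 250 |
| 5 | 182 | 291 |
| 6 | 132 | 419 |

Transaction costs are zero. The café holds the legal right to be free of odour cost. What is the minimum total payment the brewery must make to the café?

Efficient level: marginal profit ≥ marginal odour cost through level 3, so k* = 3.
With the café holding the right, the brewery must at least compensate total damage at k*: 40 + 96 + 189 = 325.

$325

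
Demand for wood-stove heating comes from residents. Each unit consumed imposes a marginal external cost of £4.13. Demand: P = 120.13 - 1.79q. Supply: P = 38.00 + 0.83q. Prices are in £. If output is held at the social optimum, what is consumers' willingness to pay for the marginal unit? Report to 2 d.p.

Social marginal benefit = demand − MEC = 116.00 - 1.79q.
Set SMB = MC: 116.00 - 1.79q = 38.00 + 0.83q → q* = 29.7710.
Consumer price on the demand curve at q*: 120.13 − 1.79×29.7710 = 66.8399.

P = £66.84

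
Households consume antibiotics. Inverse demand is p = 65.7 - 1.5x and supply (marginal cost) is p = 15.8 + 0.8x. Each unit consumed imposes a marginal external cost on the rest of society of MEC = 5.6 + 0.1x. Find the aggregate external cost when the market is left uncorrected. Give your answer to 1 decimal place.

145.0

Market equilibrium (private): 15.8 + 0.8x = 65.7 - 1.5x → x_m = 21.6957.
Total external cost = ∫₀^{x_m} (5.6 + 0.1x) dx = 5.6×21.6957 + ½×0.1×21.6957² = 145.0311.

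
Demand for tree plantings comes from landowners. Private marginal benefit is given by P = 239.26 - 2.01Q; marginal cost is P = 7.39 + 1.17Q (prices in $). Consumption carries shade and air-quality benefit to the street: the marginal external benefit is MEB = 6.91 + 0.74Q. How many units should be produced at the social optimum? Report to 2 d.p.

Q* = 97.86

Social marginal benefit = demand + MEB = 246.17 - 1.27Q.
Set SMB = MC: 246.17 - 1.27Q = 7.39 + 1.17Q → Q* = 97.8607.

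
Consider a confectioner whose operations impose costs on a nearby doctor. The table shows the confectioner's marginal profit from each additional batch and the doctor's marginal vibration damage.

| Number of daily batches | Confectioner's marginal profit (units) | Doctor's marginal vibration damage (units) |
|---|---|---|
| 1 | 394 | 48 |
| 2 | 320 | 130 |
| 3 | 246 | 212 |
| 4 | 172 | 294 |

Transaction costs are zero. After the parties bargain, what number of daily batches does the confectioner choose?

Bargaining reaches the level where marginal profit last exceeds marginal vibration damage.
That holds through level 3 (246 ≥ 212) but not at 4 (172 < 294).

3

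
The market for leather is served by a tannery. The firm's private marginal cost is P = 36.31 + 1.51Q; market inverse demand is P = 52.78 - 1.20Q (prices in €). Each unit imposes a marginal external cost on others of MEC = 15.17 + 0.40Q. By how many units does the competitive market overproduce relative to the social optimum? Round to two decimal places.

5.66 units

Market equilibrium (private): 36.31 + 1.51Q = 52.78 - 1.20Q → Q_m = 6.0775.
Social marginal cost = private MC + MEC = 51.48 + 1.91Q.
Set SMC = demand: 51.48 + 1.91Q = 52.78 - 1.20Q → Q* = 0.4180.
Gap = |6.0775 − 0.4180| = 5.6595.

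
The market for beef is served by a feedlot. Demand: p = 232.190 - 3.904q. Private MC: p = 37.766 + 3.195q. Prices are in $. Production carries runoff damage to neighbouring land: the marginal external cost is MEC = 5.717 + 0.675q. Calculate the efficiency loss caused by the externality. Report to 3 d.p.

Market equilibrium (private): 37.766 + 3.195q = 232.190 - 3.904q → q_m = 27.3875.
Social marginal cost = private MC + MEC = 43.483 + 3.870q.
Set SMC = demand: 43.483 + 3.870q = 232.190 - 3.904q → q* = 24.2741.
Height of the DWL triangle at q_m is SMC(q_m) − demand(q_m) = MEC(q_m) = 24.2036.
DWL = ½ × 3.1134 × 24.2036 = 37.6777.

DWL = $37.678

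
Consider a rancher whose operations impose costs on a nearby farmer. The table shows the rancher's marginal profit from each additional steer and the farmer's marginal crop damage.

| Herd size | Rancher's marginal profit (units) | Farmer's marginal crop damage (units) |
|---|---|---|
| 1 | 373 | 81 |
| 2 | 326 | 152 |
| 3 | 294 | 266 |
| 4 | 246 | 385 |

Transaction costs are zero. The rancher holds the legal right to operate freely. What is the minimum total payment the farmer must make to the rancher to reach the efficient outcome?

Left alone the rancher would choose level 4 (marginal profit stays positive).
Efficient level: k* = 3 (marginal profit ≥ marginal crop damage through 3).
The farmer must at least cover the rancher's forgone profit from cutting 4→3: 246 = 246.

246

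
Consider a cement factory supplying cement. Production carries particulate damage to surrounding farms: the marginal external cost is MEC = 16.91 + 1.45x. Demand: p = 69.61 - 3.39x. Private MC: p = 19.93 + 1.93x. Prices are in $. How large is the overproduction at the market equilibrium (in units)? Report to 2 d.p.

4.50 units

Market equilibrium (private): 19.93 + 1.93x = 69.61 - 3.39x → x_m = 9.3383.
Social marginal cost = private MC + MEC = 36.84 + 3.38x.
Set SMC = demand: 36.84 + 3.38x = 69.61 - 3.39x → x* = 4.8405.
Gap = |9.3383 − 4.8405| = 4.4978.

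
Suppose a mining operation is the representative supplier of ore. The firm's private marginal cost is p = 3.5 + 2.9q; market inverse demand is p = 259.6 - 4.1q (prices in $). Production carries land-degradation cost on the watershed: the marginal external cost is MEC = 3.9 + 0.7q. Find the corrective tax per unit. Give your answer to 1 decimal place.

tax = $26.8 per unit

Social marginal cost = private MC + MEC = 7.4 + 3.6q.
Set SMC = demand: 7.4 + 3.6q = 259.6 - 4.1q → q* = 32.7532.
The Pigouvian tax equals MEC at q*: 3.9 + 0.7×32.7532 = 26.8272.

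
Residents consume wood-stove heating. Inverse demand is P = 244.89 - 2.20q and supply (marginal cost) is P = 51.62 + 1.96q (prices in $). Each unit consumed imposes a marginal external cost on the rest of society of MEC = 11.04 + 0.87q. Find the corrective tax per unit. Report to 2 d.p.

tax = $42.56 per unit

Social marginal benefit = demand − MEC = 233.85 - 3.07q.
Set SMB = MC: 233.85 - 3.07q = 51.62 + 1.96q → q* = 36.2286.
The Pigouvian tax equals MEC at q*: 11.04 + 0.87×36.2286 = 42.5589.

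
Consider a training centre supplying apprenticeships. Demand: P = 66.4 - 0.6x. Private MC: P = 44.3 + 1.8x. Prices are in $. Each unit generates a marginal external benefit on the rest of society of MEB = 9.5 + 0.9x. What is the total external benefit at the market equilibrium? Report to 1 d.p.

$125.6

Market equilibrium (private): 44.3 + 1.8x = 66.4 - 0.6x → x_m = 9.2083.
Total external benefit = ∫₀^{x_m} (9.5 + 0.9x) dx = 9.5×9.2083 + ½×0.9×9.2083² = 125.6356.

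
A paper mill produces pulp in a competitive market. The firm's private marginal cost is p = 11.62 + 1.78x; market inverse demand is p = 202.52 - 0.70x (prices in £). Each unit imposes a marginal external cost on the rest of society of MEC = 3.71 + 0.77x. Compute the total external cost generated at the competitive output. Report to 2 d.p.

Market equilibrium (private): 11.62 + 1.78x = 202.52 - 0.70x → x_m = 76.9758.
Total external cost = ∫₀^{x_m} (3.71 + 0.77x) dx = 3.71×76.9758 + ½×0.77×76.9758² = 2566.8106.

£2566.81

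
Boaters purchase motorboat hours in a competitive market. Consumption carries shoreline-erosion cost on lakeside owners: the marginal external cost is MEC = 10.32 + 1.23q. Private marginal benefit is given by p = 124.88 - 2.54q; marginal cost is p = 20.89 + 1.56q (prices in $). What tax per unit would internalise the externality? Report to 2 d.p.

tax = $31.94 per unit

Social marginal benefit = demand − MEC = 114.56 - 3.77q.
Set SMB = MC: 114.56 - 3.77q = 20.89 + 1.56q → q* = 17.5741.
The Pigouvian tax equals MEC at q*: 10.32 + 1.23×17.5741 = 31.9361.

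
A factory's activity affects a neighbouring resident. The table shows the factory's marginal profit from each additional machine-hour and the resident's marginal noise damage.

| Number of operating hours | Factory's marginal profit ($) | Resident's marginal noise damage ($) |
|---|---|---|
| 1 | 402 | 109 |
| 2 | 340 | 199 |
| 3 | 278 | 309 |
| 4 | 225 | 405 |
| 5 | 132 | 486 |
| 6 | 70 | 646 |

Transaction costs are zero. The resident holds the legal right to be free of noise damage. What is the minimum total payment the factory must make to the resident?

Efficient level: marginal profit ≥ marginal noise damage through level 2, so k* = 2.
With the resident holding the right, the factory must at least compensate total damage at k*: 109 + 199 = 308.

$308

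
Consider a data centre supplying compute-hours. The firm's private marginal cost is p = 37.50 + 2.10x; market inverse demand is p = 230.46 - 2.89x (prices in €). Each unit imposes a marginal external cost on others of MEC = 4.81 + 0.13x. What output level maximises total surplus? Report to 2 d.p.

Social marginal cost = private MC + MEC = 42.31 + 2.23x.
Set SMC = demand: 42.31 + 2.23x = 230.46 - 2.89x → x* = 36.7480.

x* = 36.75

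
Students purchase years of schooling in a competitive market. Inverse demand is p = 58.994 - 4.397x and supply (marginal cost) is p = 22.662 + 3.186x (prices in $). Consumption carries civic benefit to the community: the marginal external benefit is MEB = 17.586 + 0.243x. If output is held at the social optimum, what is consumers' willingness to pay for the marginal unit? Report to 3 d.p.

Social marginal benefit = demand + MEB = 76.580 - 4.154x.
Set SMB = MC: 76.580 - 4.154x = 22.662 + 3.186x → x* = 7.3458.
Consumer price on the demand curve at x*: 58.994 − 4.397×7.3458 = 26.6945.

P = $26.695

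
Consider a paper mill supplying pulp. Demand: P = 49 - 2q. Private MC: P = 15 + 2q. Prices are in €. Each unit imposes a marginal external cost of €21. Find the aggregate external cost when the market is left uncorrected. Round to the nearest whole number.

Market equilibrium (private): 15 + 2q = 49 - 2q → q_m = 8.5000.
Total external cost = MEC × q_m = 21 × 8.5000 = 178.5000.

€179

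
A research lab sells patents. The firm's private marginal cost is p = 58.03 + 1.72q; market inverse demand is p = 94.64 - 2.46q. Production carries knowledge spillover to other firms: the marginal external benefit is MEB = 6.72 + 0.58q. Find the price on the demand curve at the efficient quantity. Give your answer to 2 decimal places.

P = 65.03

Social marginal cost = private MC − MEB = 51.31 + 1.14q.
Set SMC = demand: 51.31 + 1.14q = 94.64 - 2.46q → q* = 12.0361.
Consumer price on the demand curve at q*: 94.64 − 2.46×12.0361 = 65.0312.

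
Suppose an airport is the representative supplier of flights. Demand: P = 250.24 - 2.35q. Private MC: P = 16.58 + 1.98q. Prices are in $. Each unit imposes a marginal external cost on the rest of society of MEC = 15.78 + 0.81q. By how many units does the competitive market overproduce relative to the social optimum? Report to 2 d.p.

11.57 units

Market equilibrium (private): 16.58 + 1.98q = 250.24 - 2.35q → q_m = 53.9630.
Social marginal cost = private MC + MEC = 32.36 + 2.79q.
Set SMC = demand: 32.36 + 2.79q = 250.24 - 2.35q → q* = 42.3891.
Gap = |53.9630 − 42.3891| = 11.5739.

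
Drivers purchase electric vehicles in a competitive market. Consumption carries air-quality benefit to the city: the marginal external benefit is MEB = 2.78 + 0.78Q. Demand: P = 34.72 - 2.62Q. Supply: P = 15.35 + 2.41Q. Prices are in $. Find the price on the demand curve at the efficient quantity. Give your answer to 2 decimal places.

P = $21.07

Social marginal benefit = demand + MEB = 37.50 - 1.84Q.
Set SMB = MC: 37.50 - 1.84Q = 15.35 + 2.41Q → Q* = 5.2118.
Consumer price on the demand curve at Q*: 34.72 − 2.62×5.2118 = 21.0651.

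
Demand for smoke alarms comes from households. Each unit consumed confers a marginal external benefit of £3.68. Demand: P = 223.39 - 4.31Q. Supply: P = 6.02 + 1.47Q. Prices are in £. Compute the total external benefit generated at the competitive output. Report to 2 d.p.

Market equilibrium (private): 6.02 + 1.47Q = 223.39 - 4.31Q → Q_m = 37.6073.
Total external benefit = MEB × Q_m = 3.68 × 37.6073 = 138.3949.

£138.39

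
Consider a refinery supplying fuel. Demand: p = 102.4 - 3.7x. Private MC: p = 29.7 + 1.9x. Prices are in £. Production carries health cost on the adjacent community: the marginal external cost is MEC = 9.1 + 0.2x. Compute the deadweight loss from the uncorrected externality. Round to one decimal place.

DWL = £11.8

Market equilibrium (private): 29.7 + 1.9x = 102.4 - 3.7x → x_m = 12.9821.
Social marginal cost = private MC + MEC = 38.8 + 2.1x.
Set SMC = demand: 38.8 + 2.1x = 102.4 - 3.7x → x* = 10.9655.
Between x* and x_m the wedge SMC − demand runs linearly from 0 to MEC(x_m), so the loss is a triangle.
DWL = ½ × 2.0166 × 11.6964 = 11.7935.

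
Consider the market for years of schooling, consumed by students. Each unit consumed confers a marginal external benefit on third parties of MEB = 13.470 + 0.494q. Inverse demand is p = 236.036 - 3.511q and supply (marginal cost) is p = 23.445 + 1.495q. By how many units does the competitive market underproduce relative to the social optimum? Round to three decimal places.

Market equilibrium (private): 23.445 + 1.495q = 236.036 - 3.511q → q_m = 42.4672.
Social marginal benefit = demand + MEB = 249.506 - 3.017q.
Set SMB = MC: 249.506 - 3.017q = 23.445 + 1.495q → q* = 50.1022.
Gap = |42.4672 − 50.1022| = 7.6350.

7.635 units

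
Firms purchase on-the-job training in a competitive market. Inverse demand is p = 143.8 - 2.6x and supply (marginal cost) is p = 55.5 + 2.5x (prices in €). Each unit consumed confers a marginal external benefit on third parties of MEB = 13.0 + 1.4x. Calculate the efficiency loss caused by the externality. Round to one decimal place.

DWL = €187.4

Market equilibrium (private): 55.5 + 2.5x = 143.8 - 2.6x → x_m = 17.3137.
Social marginal benefit = demand + MEB = 156.8 - 1.2x.
Set SMB = MC: 156.8 - 1.2x = 55.5 + 2.5x → x* = 27.3784.
The loss is the area between SMB and MC from x* to x_m; with linear curves that's a triangle of height MEB(x_m).
DWL = ½ × 10.0647 × 37.2392 = 187.4007.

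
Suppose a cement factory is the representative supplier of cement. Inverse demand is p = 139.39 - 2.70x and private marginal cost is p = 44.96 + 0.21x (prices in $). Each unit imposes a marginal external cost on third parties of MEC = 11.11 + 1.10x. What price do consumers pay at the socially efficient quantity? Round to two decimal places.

Social marginal cost = private MC + MEC = 56.07 + 1.31x.
Set SMC = demand: 56.07 + 1.31x = 139.39 - 2.70x → x* = 20.7781.
Consumer price on the demand curve at x*: 139.39 − 2.70×20.7781 = 83.2891.

P = $83.29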